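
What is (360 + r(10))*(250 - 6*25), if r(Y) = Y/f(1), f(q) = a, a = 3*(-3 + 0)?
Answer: 323000/9 ≈ 35889.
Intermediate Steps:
a = -9 (a = 3*(-3) = -9)
f(q) = -9
r(Y) = -Y/9 (r(Y) = Y/(-9) = Y*(-1/9) = -Y/9)
(360 + r(10))*(250 - 6*25) = (360 - 1/9*10)*(250 - 6*25) = (360 - 10/9)*(250 - 150) = (3230/9)*100 = 323000/9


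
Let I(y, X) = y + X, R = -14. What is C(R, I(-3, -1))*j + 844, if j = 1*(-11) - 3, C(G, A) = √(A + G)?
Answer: 844 - 42*I*√2 ≈ 844.0 - 59.397*I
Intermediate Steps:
I(y, X) = X + y
j = -14 (j = -11 - 3 = -14)
C(R, I(-3, -1))*j + 844 = √((-1 - 3) - 14)*(-14) + 844 = √(-4 - 14)*(-14) + 844 = √(-18)*(-14) + 844 = (3*I*√2)*(-14) + 844 = -42*I*√2 + 844 = 844 - 42*I*√2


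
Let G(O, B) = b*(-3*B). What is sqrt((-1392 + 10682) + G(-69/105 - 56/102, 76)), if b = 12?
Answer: sqrt(6554) ≈ 80.957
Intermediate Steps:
G(O, B) = -36*B (G(O, B) = 12*(-3*B) = -36*B)
sqrt((-1392 + 10682) + G(-69/105 - 56/102, 76)) = sqrt((-1392 + 10682) - 36*76) = sqrt(9290 - 2736) = sqrt(6554)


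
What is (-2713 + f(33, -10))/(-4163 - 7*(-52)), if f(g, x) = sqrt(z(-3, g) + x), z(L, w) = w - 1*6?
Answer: 2713/3799 - sqrt(17)/3799 ≈ 0.71305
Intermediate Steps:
z(L, w) = -6 + w (z(L, w) = w - 6 = -6 + w)
f(g, x) = sqrt(-6 + g + x) (f(g, x) = sqrt((-6 + g) + x) = sqrt(-6 + g + x))
(-2713 + f(33, -10))/(-4163 - 7*(-52)) = (-2713 + sqrt(-6 + 33 - 10))/(-4163 - 7*(-52)) = (-2713 + sqrt(17))/(-4163 + 364) = (-2713 + sqrt(17))/(-3799) = (-2713 + sqrt(17))*(-1/3799) = 2713/3799 - sqrt(17)/3799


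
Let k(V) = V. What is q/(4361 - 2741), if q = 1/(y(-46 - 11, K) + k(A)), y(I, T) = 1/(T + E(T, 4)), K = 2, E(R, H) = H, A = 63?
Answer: 1/102330 ≈ 9.7723e-6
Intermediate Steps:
y(I, T) = 1/(4 + T) (y(I, T) = 1/(T + 4) = 1/(4 + T))
q = 6/379 (q = 1/(1/(4 + 2) + 63) = 1/(1/6 + 63) = 1/(⅙ + 63) = 1/(379/6) = 6/379 ≈ 0.015831)
q/(4361 - 2741) = 6/(379*(4361 - 2741)) = (6/379)/1620 = (6/379)*(1/1620) = 1/102330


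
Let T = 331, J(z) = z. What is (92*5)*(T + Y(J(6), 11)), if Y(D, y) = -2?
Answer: 151340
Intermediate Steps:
(92*5)*(T + Y(J(6), 11)) = (92*5)*(331 - 2) = 460*329 = 151340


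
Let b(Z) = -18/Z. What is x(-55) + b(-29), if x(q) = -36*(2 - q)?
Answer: -59490/29 ≈ -2051.4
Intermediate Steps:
x(q) = -72 + 36*q
x(-55) + b(-29) = (-72 + 36*(-55)) - 18/(-29) = (-72 - 1980) - 18*(-1/29) = -2052 + 18/29 = -59490/29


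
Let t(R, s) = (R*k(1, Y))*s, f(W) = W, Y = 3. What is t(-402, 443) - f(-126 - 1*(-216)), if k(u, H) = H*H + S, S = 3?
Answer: -2137122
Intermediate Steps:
k(u, H) = 3 + H² (k(u, H) = H*H + 3 = H² + 3 = 3 + H²)
t(R, s) = 12*R*s (t(R, s) = (R*(3 + 3²))*s = (R*(3 + 9))*s = (R*12)*s = (12*R)*s = 12*R*s)
t(-402, 443) - f(-126 - 1*(-216)) = 12*(-402)*443 - (-126 - 1*(-216)) = -2137032 - (-126 + 216) = -2137032 - 1*90 = -2137032 - 90 = -2137122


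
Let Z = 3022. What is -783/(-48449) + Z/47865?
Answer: 183891173/2319011385 ≈ 0.079297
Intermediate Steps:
-783/(-48449) + Z/47865 = -783/(-48449) + 3022/47865 = -783*(-1/48449) + 3022*(1/47865) = 783/48449 + 3022/47865 = 183891173/2319011385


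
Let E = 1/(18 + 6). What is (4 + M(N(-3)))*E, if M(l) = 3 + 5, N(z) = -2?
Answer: ½ ≈ 0.50000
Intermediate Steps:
M(l) = 8
E = 1/24 ≈ 0.041667
(4 + M(N(-3)))*E = (4 + 8)*(1/24) = 12*(1/24) = ½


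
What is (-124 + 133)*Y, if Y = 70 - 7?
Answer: 567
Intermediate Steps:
Y = 63
(-124 + 133)*Y = (-124 + 133)*63 = 9*63 = 567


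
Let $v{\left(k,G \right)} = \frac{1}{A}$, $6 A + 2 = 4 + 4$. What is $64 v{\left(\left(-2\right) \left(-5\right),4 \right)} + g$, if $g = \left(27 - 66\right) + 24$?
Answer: $49$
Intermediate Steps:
$A = 1$ ($A = - \frac{1}{3} + \frac{4 + 4}{6} = - \frac{1}{3} + \frac{1}{6} \cdot 8 = - \frac{1}{3} + \frac{4}{3} = 1$)
$g = -15$ ($g = -39 + 24 = -15$)
$v{\left(k,G \right)} = 1$ ($v{\left(k,G \right)} = 1^{-1} = 1$)
$64 v{\left(\left(-2\right) \left(-5\right),4 \right)} + g = 64 \cdot 1 - 15 = 64 - 15 = 49$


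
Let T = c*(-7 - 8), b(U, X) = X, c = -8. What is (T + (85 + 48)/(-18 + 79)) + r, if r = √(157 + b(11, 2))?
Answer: 7453/61 + √159 ≈ 134.79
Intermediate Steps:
T = 120 (T = -8*(-7 - 8) = -8*(-15) = 120)
r = √159 (r = √(157 + 2) = √159 ≈ 12.610)
(T + (85 + 48)/(-18 + 79)) + r = (120 + (85 + 48)/(-18 + 79)) + √159 = (120 + 133/61) + √159 = 7453/61 + √159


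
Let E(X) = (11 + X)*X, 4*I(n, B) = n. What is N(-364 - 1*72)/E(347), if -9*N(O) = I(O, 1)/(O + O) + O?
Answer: 3487/8944272 ≈ 0.00038986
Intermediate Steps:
I(n, B) = n/4
E(X) = X*(11 + X)
N(O) = -1/72 - O/9 (N(O) = -((O/4)/(O + O) + O)/9 = -((O/4)/((2*O)) + O)/9 = -((1/(2*O))*(O/4) + O)/9 = -(⅛ + O)/9 = -1/72 - O/9)
N(-364 - 1*72)/E(347) = (-1/72 - (-364 - 1*72)/9)/((347*(11 + 347))) = (-1/72 - (-364 - 72)/9)/((347*358)) = (-1/72 - ⅑*(-436))/124226 = (-1/72 + 436/9)*(1/124226) = (3487/72)*(1/124226) = 3487/8944272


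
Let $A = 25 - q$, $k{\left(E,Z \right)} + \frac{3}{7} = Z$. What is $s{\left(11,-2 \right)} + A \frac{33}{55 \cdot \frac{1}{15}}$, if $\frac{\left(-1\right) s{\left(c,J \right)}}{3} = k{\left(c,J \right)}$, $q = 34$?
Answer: $- \frac{516}{7} \approx -73.714$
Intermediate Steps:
$k{\left(E,Z \right)} = - \frac{3}{7} + Z$
$s{\left(c,J \right)} = \frac{9}{7} - 3 J$ ($s{\left(c,J \right)} = - 3 \left(- \frac{3}{7} + J\right) = \frac{9}{7} - 3 J$)
$A = -9$ ($A = 25 - 34 = -9$)
$s{\left(11,-2 \right)} + A \frac{33}{55 \cdot \frac{1}{15}} = \left(\frac{9}{7} - -6\right) - 9 \frac{33}{55 \cdot \frac{1}{15}} = \left(\frac{9}{7} + 6\right) - 9 \frac{33}{55 \cdot \frac{1}{15}} = \frac{51}{7} - 9 \frac{33}{\frac{11}{3}} = \frac{51}{7} - 9 \cdot 33 \cdot \frac{3}{11} = \frac{51}{7} - 81 = - \frac{516}{7}$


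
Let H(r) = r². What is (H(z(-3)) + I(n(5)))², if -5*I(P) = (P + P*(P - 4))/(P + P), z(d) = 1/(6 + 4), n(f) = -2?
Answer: 2601/10000 ≈ 0.26010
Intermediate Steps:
z(d) = ⅒ (z(d) = 1/10 = ⅒)
I(P) = -(P + P*(-4 + P))/(10*P) (I(P) = -(P + P*(P - 4))/(5*(P + P)) = -(P + P*(-4 + P))/(5*(2*P)) = -(P + P*(-4 + P))*1/(2*P)/5 = -(P + P*(-4 + P))/(10*P))
(H(z(-3)) + I(n(5)))² = ((⅒)² + (3/10 - ⅒*(-2)))² = (1/100 + (3/10 + ⅕))² = (1/100 + ½)² = (51/100)² = 2601/10000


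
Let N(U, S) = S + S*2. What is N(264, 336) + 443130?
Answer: 444138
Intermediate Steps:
N(U, S) = 3*S (N(U, S) = S + 2*S = 3*S)
N(264, 336) + 443130 = 3*336 + 443130 = 1008 + 443130 = 444138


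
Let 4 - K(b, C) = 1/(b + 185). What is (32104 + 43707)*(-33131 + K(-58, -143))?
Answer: -318946732430/127 ≈ -2.5114e+9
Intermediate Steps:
K(b, C) = 4 - 1/(185 + b) (K(b, C) = 4 - 1/(b + 185) = 4 - 1/(185 + b))
(32104 + 43707)*(-33131 + K(-58, -143)) = (32104 + 43707)*(-33131 + (739 + 4*(-58))/(185 - 58)) = 75811*(-33131 + (739 - 232)/127) = 75811*(-33131 + (1/127)*507) = 75811*(-33131 + 507/127) = 75811*(-4207130/127) = -318946732430/127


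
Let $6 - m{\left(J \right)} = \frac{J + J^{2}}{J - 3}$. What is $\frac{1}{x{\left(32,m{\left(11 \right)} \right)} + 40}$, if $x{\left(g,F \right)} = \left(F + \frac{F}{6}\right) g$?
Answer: $- \frac{1}{352} \approx -0.0028409$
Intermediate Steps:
$m{\left(J \right)} = 6 - \frac{J + J^{2}}{-3 + J}$ ($m{\left(J \right)} = 6 - \frac{J + J^{2}}{J - 3} = 6 - \frac{J + J^{2}}{-3 + J}$)
$x{\left(g,F \right)} = \frac{7 F g}{6}$ ($x{\left(g,F \right)} = \left(F + F \frac{1}{6}\right) g = \left(F + \frac{F}{6}\right) g = \frac{7 F}{6} g = \frac{7 F g}{6}$)
$\frac{1}{x{\left(32,m{\left(11 \right)} \right)} + 40} = \frac{1}{\frac{7}{6} \frac{-18 - 11^{2} + 5 \cdot 11}{-3 + 11} \cdot 32 + 40} = \frac{1}{\frac{7}{6} \frac{-18 - 121 + 55}{8} \cdot 32 + 40} = \frac{1}{\frac{7}{6} \cdot \frac{1}{8} \left(-84\right) 32 + 40} = \frac{1}{\frac{7}{6} \left(- \frac{21}{2}\right) 32 + 40} = \frac{1}{-392 + 40} = \frac{1}{-352} = - \frac{1}{352}$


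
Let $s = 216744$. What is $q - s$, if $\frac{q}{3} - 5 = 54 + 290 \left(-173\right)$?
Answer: $-367077$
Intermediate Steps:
$q = -150333$ ($q = 15 + 3 \left(54 + 290 \left(-173\right)\right) = 15 + 3 \left(54 - 50170\right) = 15 + 3 \left(-50116\right) = 15 - 150348 = -150333$)
$q - s = -150333 - 216744 = -367077$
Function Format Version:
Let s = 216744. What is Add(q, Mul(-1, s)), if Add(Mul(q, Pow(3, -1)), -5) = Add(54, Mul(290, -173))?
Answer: -367077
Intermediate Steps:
q = -150333 (q = Add(15, Mul(3, Add(54, Mul(290, -173)))) = Add(15, Mul(3, Add(54, -50170))) = Add(15, Mul(3, -50116)) = Add(15, -150348) = -150333)
Add(q, Mul(-1, s)) = Add(-150333, Mul(-1, 216744)) = Add(-150333, -216744) = -367077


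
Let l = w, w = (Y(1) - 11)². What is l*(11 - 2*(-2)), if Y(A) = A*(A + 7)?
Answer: 135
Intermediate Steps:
Y(A) = A*(7 + A)
w = 9 (w = (1*(7 + 1) - 11)² = (1*8 - 11)² = (8 - 11)² = (-3)² = 9)
l = 9
l*(11 - 2*(-2)) = 9*(11 - 2*(-2)) = 9*(11 + 4) = 9*15 = 135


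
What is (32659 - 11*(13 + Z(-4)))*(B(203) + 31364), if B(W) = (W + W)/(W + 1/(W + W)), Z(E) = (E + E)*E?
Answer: 83148904577728/82419 ≈ 1.0089e+9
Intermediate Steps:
Z(E) = 2*E² (Z(E) = (2*E)*E = 2*E²)
B(W) = 2*W/(W + 1/(2*W)) (B(W) = (2*W)/(W + 1/(2*W)) = 2*W/(W + 1/(2*W)))
(32659 - 11*(13 + Z(-4)))*(B(203) + 31364) = (32659 - 11*(13 + 2*(-4)²))*(4*203²/(1 + 2*203²) + 31364) = (32659 - 11*(13 + 2*16))*(4*41209/(1 + 2*41209) + 31364) = (32659 - 11*(13 + 32))*(4*41209/(1 + 82418) + 31364) = (32659 - 11*45)*(4*41209/82419 + 31364) = (32659 - 495)*(4*41209*(1/82419) + 31364) = 32164*(164836/82419 + 31364) = 32164*(2585154352/82419) = 83148904577728/82419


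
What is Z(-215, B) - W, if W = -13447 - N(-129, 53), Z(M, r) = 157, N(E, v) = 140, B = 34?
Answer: 13744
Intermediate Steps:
W = -13587 (W = -13447 - 1*140 = -13447 - 140 = -13587)
Z(-215, B) - W = 157 - 1*(-13587) = 157 + 13587 = 13744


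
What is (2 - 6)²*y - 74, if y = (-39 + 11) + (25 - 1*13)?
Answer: -330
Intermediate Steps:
y = -16 (y = -28 + (25 - 13) = -28 + 12 = -16)
(2 - 6)²*y - 74 = (2 - 6)²*(-16) - 74 = (-4)²*(-16) - 74 = 16*(-16) - 74 = -256 - 74 = -330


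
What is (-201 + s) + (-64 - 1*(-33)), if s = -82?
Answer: -314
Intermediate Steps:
(-201 + s) + (-64 - 1*(-33)) = (-201 - 82) + (-64 - 1*(-33)) = -283 + (-64 + 33) = -283 - 31 = -314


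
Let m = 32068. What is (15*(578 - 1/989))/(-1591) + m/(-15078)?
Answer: -89873505451/11862608961 ≈ -7.5762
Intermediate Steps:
(15*(578 - 1/989))/(-1591) + m/(-15078) = (15*(578 - 1/989))/(-1591) + 32068/(-15078) = (15*(578 - 1*1/989))*(-1/1591) + 32068*(-1/15078) = (15*(578 - 1/989))*(-1/1591) - 16034/7539 = (15*(571641/989))*(-1/1591) - 16034/7539 = (8574615/989)*(-1/1591) - 16034/7539 = -8574615/1573499 - 16034/7539 = -89873505451/11862608961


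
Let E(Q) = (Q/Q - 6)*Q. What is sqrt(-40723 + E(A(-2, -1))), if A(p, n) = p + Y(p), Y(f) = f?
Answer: I*sqrt(40703) ≈ 201.75*I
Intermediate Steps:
A(p, n) = 2*p (A(p, n) = p + p = 2*p)
E(Q) = -5*Q (E(Q) = (1 - 6)*Q = -5*Q)
sqrt(-40723 + E(A(-2, -1))) = sqrt(-40723 - 10*(-2)) = sqrt(-40723 - 5*(-4)) = sqrt(-40723 + 20) = sqrt(-40703) = I*sqrt(40703)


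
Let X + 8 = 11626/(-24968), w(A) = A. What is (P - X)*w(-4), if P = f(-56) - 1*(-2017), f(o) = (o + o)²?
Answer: -181885209/3121 ≈ -58278.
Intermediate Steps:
f(o) = 4*o² (f(o) = (2*o)² = 4*o²)
P = 14561 (P = 4*(-56)² - 1*(-2017) = 4*3136 + 2017 = 12544 + 2017 = 14561)
X = -105685/12484 (X = -8 + 11626/(-24968) = -8 + 11626*(-1/24968) = -8 - 5813/12484 = -105685/12484 ≈ -8.4656)
(P - X)*w(-4) = (14561 - 1*(-105685/12484))*(-4) = (14561 + 105685/12484)*(-4) = (181885209/12484)*(-4) = -181885209/3121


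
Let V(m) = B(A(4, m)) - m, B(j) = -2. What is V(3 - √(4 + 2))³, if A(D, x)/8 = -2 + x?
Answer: -215 + 81*√6 ≈ -16.591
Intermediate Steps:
A(D, x) = -16 + 8*x (A(D, x) = 8*(-2 + x) = -16 + 8*x)
V(m) = -2 - m
V(3 - √(4 + 2))³ = (-2 - (3 - √(4 + 2)))³ = (-2 - (3 - √6))³ = (-2 + (-3 + √6))³ = (-5 + √6)³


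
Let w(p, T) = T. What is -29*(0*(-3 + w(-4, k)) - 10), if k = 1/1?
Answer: 290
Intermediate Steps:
k = 1
-29*(0*(-3 + w(-4, k)) - 10) = -29*(0*(-3 + 1) - 10) = -29*(0*(-2) - 10) = -29*(0 - 10) = -29*(-10) = 290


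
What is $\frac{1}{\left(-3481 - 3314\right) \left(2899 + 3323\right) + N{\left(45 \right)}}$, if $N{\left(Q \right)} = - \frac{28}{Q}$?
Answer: $- \frac{45}{1902532078} \approx -2.3653 \cdot 10^{-8}$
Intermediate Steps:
$\frac{1}{\left(-3481 - 3314\right) \left(2899 + 3323\right) + N{\left(45 \right)}} = \frac{1}{\left(-3481 - 3314\right) \left(2899 + 3323\right) - \frac{28}{45}} = \frac{1}{\left(-6795\right) 6222 - \frac{28}{45}} = \frac{1}{-42278490 - \frac{28}{45}} = \frac{1}{- \frac{1902532078}{45}} = - \frac{45}{1902532078}$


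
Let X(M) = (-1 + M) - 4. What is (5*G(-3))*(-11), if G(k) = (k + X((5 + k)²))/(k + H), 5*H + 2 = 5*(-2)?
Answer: -1100/27 ≈ -40.741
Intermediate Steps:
H = -12/5 (H = -⅖ + (5*(-2))/5 = -⅖ + (⅕)*(-10) = -⅖ - 2 = -12/5 ≈ -2.4000)
X(M) = -5 + M
G(k) = (-5 + k + (5 + k)²)/(-12/5 + k) (G(k) = (k + (-5 + (5 + k)²))/(k - 12/5) = (-5 + k + (5 + k)²)/(-12/5 + k))
(5*G(-3))*(-11) = (5*(5*(20 + (-3)² + 11*(-3))/(-12 + 5*(-3))))*(-11) = (5*(5*(20 + 9 - 33)/(-12 - 15)))*(-11) = (5*(5*(-4)/(-27)))*(-11) = (5*(5*(-1/27)*(-4)))*(-11) = (5*(20/27))*(-11) = (100/27)*(-11) = -1100/27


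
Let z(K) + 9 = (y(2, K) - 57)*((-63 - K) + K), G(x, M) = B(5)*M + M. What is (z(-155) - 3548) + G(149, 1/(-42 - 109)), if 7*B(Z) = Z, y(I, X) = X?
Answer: 10357531/1057 ≈ 9799.0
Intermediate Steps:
B(Z) = Z/7
G(x, M) = 12*M/7 (G(x, M) = ((⅐)*5)*M + M = 5*M/7 + M = 12*M/7)
z(K) = 3582 - 63*K (z(K) = -9 + (K - 57)*((-63 - K) + K) = -9 + (-57 + K)*(-63) = -9 + (3591 - 63*K) = 3582 - 63*K)
(z(-155) - 3548) + G(149, 1/(-42 - 109)) = ((3582 - 63*(-155)) - 3548) + 12/(7*(-42 - 109)) = ((3582 + 9765) - 3548) + (12/7)/(-151) = (13347 - 3548) + (12/7)*(-1/151) = 9799 - 12/1057 = 10357531/1057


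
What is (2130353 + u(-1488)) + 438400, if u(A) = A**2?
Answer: 4782897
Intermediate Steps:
(2130353 + u(-1488)) + 438400 = (2130353 + (-1488)**2) + 438400 = (2130353 + 2214144) + 438400 = 4344497 + 438400 = 4782897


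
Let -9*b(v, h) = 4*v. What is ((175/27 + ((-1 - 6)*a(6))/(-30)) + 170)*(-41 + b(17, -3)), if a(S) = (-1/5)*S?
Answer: -51975032/6075 ≈ -8555.6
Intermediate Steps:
a(S) = -S/5 (a(S) = (-1*⅕)*S = -S/5)
b(v, h) = -4*v/9
((175/27 + ((-1 - 6)*a(6))/(-30)) + 170)*(-41 + b(17, -3)) = ((175/27 + ((-1 - 6)*(-⅕*6))/(-30)) + 170)*(-41 - 4/9*17) = ((175*(1/27) - 7*(-6/5)*(-1/30)) + 170)*(-41 - 68/9) = ((175/27 + (42/5)*(-1/30)) + 170)*(-437/9) = ((175/27 - 7/25) + 170)*(-437/9) = (4186/675 + 170)*(-437/9) = (118936/675)*(-437/9) = -51975032/6075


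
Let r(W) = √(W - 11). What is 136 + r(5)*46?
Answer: 136 + 46*I*√6 ≈ 136.0 + 112.68*I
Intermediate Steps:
r(W) = √(-11 + W)
136 + r(5)*46 = 136 + √(-11 + 5)*46 = 136 + √(-6)*46 = 136 + (I*√6)*46 = 136 + 46*I*√6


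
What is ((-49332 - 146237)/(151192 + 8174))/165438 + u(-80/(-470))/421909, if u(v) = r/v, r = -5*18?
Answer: -3505776938519/2780927980368993 ≈ -0.0012606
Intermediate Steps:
r = -90
u(v) = -90/v
((-49332 - 146237)/(151192 + 8174))/165438 + u(-80/(-470))/421909 = ((-49332 - 146237)/(151192 + 8174))/165438 - 90/((-80/(-470)))/421909 = -195569/159366*(1/165438) - 90/((-80*(-1/470)))*(1/421909) = -195569*1/159366*(1/165438) - 90/8/47*(1/421909) = -195569/159366*1/165438 - 90*47/8*(1/421909) = -195569/26365192308 - 2115/4*1/421909 = -195569/26365192308 - 2115/1687636 = -3505776938519/2780927980368993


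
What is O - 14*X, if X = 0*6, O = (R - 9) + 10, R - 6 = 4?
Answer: 11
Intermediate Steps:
R = 10 (R = 6 + 4 = 10)
O = 11 (O = (10 - 9) + 10 = 1 + 10 = 11)
X = 0
O - 14*X = 11 - 14*0 = 11 + 0 = 11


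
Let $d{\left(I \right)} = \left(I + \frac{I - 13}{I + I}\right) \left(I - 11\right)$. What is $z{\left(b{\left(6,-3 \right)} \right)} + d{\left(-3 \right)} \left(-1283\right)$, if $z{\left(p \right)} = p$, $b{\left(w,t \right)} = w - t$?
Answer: $- \frac{17935}{3} \approx -5978.3$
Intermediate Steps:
$d{\left(I \right)} = \left(-11 + I\right) \left(I + \frac{-13 + I}{2 I}\right)$ ($d{\left(I \right)} = \left(I + \frac{-13 + I}{2 I}\right) \left(-11 + I\right) = \left(-11 + I\right) \left(I + \frac{-13 + I}{2 I}\right)$)
$z{\left(b{\left(6,-3 \right)} \right)} + d{\left(-3 \right)} \left(-1283\right) = \left(6 - -3\right) + \left(-12 + \left(-3\right)^{2} - - \frac{63}{2} + \frac{143}{2 \left(-3\right)}\right) \left(-1283\right) = \left(6 + 3\right) + \left(-12 + 9 + \frac{63}{2} + \frac{143}{2} \left(- \frac{1}{3}\right)\right) \left(-1283\right) = 9 + \left(-12 + 9 + \frac{63}{2} - \frac{143}{6}\right) \left(-1283\right) = 9 + \frac{14}{3} \left(-1283\right) = 9 - \frac{17962}{3} = - \frac{17935}{3}$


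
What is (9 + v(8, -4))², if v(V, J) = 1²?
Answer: 100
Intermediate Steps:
v(V, J) = 1
(9 + v(8, -4))² = (9 + 1)² = 10² = 100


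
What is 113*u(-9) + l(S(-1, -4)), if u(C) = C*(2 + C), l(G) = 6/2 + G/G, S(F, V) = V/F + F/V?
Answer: 7123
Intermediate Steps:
S(F, V) = F/V + V/F
l(G) = 4 (l(G) = 6*(½) + 1 = 3 + 1 = 4)
113*u(-9) + l(S(-1, -4)) = 113*(-9*(2 - 9)) + 4 = 113*(-9*(-7)) + 4 = 113*63 + 4 = 7119 + 4 = 7123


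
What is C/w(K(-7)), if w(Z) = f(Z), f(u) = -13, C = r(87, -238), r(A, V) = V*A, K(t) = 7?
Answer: 20706/13 ≈ 1592.8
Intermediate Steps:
r(A, V) = A*V
C = -20706 (C = 87*(-238) = -20706)
w(Z) = -13
C/w(K(-7)) = -20706/(-13) = -20706*(-1/13) = 20706/13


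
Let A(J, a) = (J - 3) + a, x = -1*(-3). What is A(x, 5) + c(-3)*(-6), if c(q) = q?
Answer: 23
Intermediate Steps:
x = 3
A(J, a) = -3 + J + a (A(J, a) = (-3 + J) + a = -3 + J + a)
A(x, 5) + c(-3)*(-6) = (-3 + 3 + 5) - 3*(-6) = 5 + 18 = 23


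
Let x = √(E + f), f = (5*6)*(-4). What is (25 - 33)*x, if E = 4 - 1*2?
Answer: -8*I*√118 ≈ -86.902*I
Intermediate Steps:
f = -120 (f = 30*(-4) = -120)
E = 2 (E = 4 - 2 = 2)
x = I*√118 (x = √(2 - 120) = √(-118) = I*√118 ≈ 10.863*I)
(25 - 33)*x = (25 - 33)*(I*√118) = -8*I*√118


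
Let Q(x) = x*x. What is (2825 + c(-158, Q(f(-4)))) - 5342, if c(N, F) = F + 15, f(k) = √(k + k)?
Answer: -2510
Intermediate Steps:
f(k) = √2*√k (f(k) = √(2*k) = √2*√k)
Q(x) = x²
c(N, F) = 15 + F
(2825 + c(-158, Q(f(-4)))) - 5342 = (2825 + (15 + (√2*√(-4))²)) - 5342 = (2825 + (15 + (√2*(2*I))²)) - 5342 = (2825 + (15 + (2*I*√2)²)) - 5342 = (2825 + (15 - 8)) - 5342 = (2825 + 7) - 5342 = 2832 - 5342 = -2510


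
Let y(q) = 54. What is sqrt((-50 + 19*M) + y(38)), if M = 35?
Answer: sqrt(669) ≈ 25.865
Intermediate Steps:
sqrt((-50 + 19*M) + y(38)) = sqrt((-50 + 19*35) + 54) = sqrt((-50 + 665) + 54) = sqrt(615 + 54) = sqrt(669)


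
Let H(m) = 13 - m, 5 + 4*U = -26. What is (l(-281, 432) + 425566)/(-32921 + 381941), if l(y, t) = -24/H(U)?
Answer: 17660941/14484330 ≈ 1.2193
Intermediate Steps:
U = -31/4 (U = -5/4 + (1/4)*(-26) = -5/4 - 13/2 = -31/4 ≈ -7.7500)
l(y, t) = -96/83 (l(y, t) = -24/(13 - 1*(-31/4)) = -24/(13 + 31/4) = -24/83/4 = -24*4/83 = -96/83)
(l(-281, 432) + 425566)/(-32921 + 381941) = (-96/83 + 425566)/(-32921 + 381941) = (35321882/83)/349020 = (35321882/83)*(1/349020) = 17660941/14484330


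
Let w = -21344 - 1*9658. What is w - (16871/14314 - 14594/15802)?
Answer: -3506197372341/113094914 ≈ -31002.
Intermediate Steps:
w = -31002 (w = -21344 - 9658 = -31002)
w - (16871/14314 - 14594/15802) = -31002 - (16871/14314 - 14594/15802) = -31002 - (16871*(1/14314) - 14594*1/15802) = -31002 - (16871/14314 - 7297/7901) = -31002 - 1*28848513/113094914 = -31002 - 28848513/113094914 = -3506197372341/113094914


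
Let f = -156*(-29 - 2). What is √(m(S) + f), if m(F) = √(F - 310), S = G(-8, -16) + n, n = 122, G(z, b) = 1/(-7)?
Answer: √(236964 + 7*I*√9219)/7 ≈ 69.541 + 0.098621*I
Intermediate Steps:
G(z, b) = -⅐
S = 853/7 (S = -⅐ + 122 = 853/7 ≈ 121.86)
m(F) = √(-310 + F)
f = 4836 (f = -156*(-31) = 4836)
√(m(S) + f) = √(√(-310 + 853/7) + 4836) = √(√(-1317/7) + 4836) = √(I*√9219/7 + 4836) = √(4836 + I*√9219/7)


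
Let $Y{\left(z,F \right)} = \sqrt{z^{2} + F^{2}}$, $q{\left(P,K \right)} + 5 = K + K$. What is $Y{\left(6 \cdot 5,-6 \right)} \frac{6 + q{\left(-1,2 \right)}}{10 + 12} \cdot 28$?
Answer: $\frac{420 \sqrt{26}}{11} \approx 194.69$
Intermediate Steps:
$q{\left(P,K \right)} = -5 + 2 K$ ($q{\left(P,K \right)} = -5 + \left(K + K\right) = -5 + 2 K$)
$Y{\left(z,F \right)} = \sqrt{F^{2} + z^{2}}$
$Y{\left(6 \cdot 5,-6 \right)} \frac{6 + q{\left(-1,2 \right)}}{10 + 12} \cdot 28 = \sqrt{\left(-6\right)^{2} + \left(6 \cdot 5\right)^{2}} \frac{6 + \left(-5 + 2 \cdot 2\right)}{10 + 12} \cdot 28 = \sqrt{36 + 30^{2}} \frac{6 + \left(-5 + 4\right)}{22} \cdot 28 = \sqrt{36 + 900} \left(6 - 1\right) \frac{1}{22} \cdot 28 = \sqrt{936} \cdot 5 \cdot \frac{1}{22} \cdot 28 = 6 \sqrt{26} \cdot \frac{5}{22} \cdot 28 = \frac{15 \sqrt{26}}{11} \cdot 28 = \frac{420 \sqrt{26}}{11}$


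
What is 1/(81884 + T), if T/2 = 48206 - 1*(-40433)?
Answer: 1/259162 ≈ 3.8586e-6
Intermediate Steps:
T = 177278 (T = 2*(48206 - 1*(-40433)) = 2*(48206 + 40433) = 2*88639 = 177278)
1/(81884 + T) = 1/(81884 + 177278) = 1/259162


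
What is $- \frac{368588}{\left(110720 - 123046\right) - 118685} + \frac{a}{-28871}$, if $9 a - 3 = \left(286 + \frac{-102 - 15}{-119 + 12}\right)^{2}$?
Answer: $\frac{972877286961680}{389744193004821} \approx 2.4962$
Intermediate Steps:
$a = \frac{943691308}{103041}$ ($a = \frac{1}{3} + \frac{\left(286 + \frac{-102 - 15}{-119 + 12}\right)^{2}}{9} = \frac{1}{3} + \frac{\left(286 - \frac{117}{-107}\right)^{2}}{9} = \frac{1}{3} + \frac{\left(286 - - \frac{117}{107}\right)^{2}}{9} = \frac{1}{3} + \frac{\left(286 + \frac{117}{107}\right)^{2}}{9} = \frac{1}{3} + \frac{\left(\frac{30719}{107}\right)^{2}}{9} = \frac{1}{3} + \frac{1}{9} \cdot \frac{943656961}{11449} = \frac{1}{3} + \frac{943656961}{103041} = \frac{943691308}{103041} \approx 9158.4$)
$- \frac{368588}{\left(110720 - 123046\right) - 118685} + \frac{a}{-28871} = - \frac{368588}{\left(110720 - 123046\right) - 118685} + \frac{943691308}{103041 \left(-28871\right)} = - \frac{368588}{-12326 - 118685} + \frac{943691308}{103041} \left(- \frac{1}{28871}\right) = - \frac{368588}{-131011} - \frac{943691308}{2974896711} = \left(-368588\right) \left(- \frac{1}{131011}\right) - \frac{943691308}{2974896711} = \frac{368588}{131011} - \frac{943691308}{2974896711} = \frac{972877286961680}{389744193004821}$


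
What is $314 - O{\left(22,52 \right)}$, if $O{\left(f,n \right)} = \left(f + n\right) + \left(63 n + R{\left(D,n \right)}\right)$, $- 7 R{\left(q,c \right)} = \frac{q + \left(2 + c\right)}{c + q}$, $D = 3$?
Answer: $- \frac{1168803}{385} \approx -3035.9$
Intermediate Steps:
$R{\left(q,c \right)} = - \frac{2 + c + q}{7 \left(c + q\right)}$ ($R{\left(q,c \right)} = - \frac{\left(q + \left(2 + c\right)\right) \frac{1}{c + q}}{7} = - \frac{\left(2 + c + q\right) \frac{1}{c + q}}{7} = - \frac{\frac{1}{c + q} \left(2 + c + q\right)}{7} = - \frac{2 + c + q}{7 \left(c + q\right)}$)
$O{\left(f,n \right)} = f + 64 n + \frac{-5 - n}{7 \left(3 + n\right)}$ ($O{\left(f,n \right)} = \left(f + n\right) + \left(63 n + \frac{-2 - n - 3}{7 \left(n + 3\right)}\right) = \left(f + n\right) + \left(63 n + \frac{-2 - n - 3}{7 \left(3 + n\right)}\right) = \left(f + n\right) + \left(63 n + \frac{-5 - n}{7 \left(3 + n\right)}\right) = f + 64 n + \frac{-5 - n}{7 \left(3 + n\right)}$)
$314 - O{\left(22,52 \right)} = 314 - \frac{-5 - 52 + 7 \left(3 + 52\right) \left(22 + 64 \cdot 52\right)}{7 \left(3 + 52\right)} = 314 - \frac{-5 - 52 + 7 \cdot 55 \left(22 + 3328\right)}{7 \cdot 55} = 314 - \frac{1}{7} \cdot \frac{1}{55} \left(-5 - 52 + 7 \cdot 55 \cdot 3350\right) = 314 - \frac{1}{7} \cdot \frac{1}{55} \left(-5 - 52 + 1289750\right) = 314 - \frac{1}{7} \cdot \frac{1}{55} \cdot 1289693 = 314 - \frac{1289693}{385} = - \frac{1168803}{385}$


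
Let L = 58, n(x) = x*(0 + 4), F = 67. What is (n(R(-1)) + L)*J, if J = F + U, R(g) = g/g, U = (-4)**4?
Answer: 20026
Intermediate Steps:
U = 256
R(g) = 1
n(x) = 4*x (n(x) = x*4 = 4*x)
J = 323 (J = 67 + 256 = 323)
(n(R(-1)) + L)*J = (4*1 + 58)*323 = (4 + 58)*323 = 62*323 = 20026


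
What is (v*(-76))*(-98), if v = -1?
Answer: -7448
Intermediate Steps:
(v*(-76))*(-98) = -1*(-76)*(-98) = 76*(-98) = -7448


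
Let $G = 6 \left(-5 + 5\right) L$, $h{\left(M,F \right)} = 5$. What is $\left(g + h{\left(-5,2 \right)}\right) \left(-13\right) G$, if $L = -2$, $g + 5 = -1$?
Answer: $0$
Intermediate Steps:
$g = -6$ ($g = -5 - 1 = -6$)
$G = 0$ ($G = 6 \left(-5 + 5\right) \left(-2\right) = 6 \cdot 0 \left(-2\right) = 6 \cdot 0 = 0$)
$\left(g + h{\left(-5,2 \right)}\right) \left(-13\right) G = \left(-6 + 5\right) \left(-13\right) 0 = \left(-1\right) \left(-13\right) 0 = 13 \cdot 0 = 0$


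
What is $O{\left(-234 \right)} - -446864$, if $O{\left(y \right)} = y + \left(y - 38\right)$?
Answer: $446358$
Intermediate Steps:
$O{\left(y \right)} = -38 + 2 y$ ($O{\left(y \right)} = y + \left(y - 38\right) = y + \left(-38 + y\right) = -38 + 2 y$)
$O{\left(-234 \right)} - -446864 = \left(-38 + 2 \left(-234\right)\right) - -446864 = \left(-38 - 468\right) + 446864 = -506 + 446864 = 446358$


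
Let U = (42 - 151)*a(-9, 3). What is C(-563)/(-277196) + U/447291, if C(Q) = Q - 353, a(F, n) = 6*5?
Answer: -41392697/10332273003 ≈ -0.0040062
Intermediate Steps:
a(F, n) = 30
U = -3270 (U = (42 - 151)*30 = -109*30 = -3270)
C(Q) = -353 + Q
C(-563)/(-277196) + U/447291 = (-353 - 563)/(-277196) - 3270/447291 = -916*(-1/277196) - 3270*1/447291 = 229/69299 - 1090/149097 = -41392697/10332273003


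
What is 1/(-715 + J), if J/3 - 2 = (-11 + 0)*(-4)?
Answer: -1/577 ≈ -0.0017331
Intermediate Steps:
J = 138 (J = 6 + 3*((-11 + 0)*(-4)) = 6 + 3*(-11*(-4)) = 6 + 3*44 = 6 + 132 = 138)
1/(-715 + J) = 1/(-715 + 138) = 1/(-577) = -1/577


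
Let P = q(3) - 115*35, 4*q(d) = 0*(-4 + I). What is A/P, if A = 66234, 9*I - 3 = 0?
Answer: -9462/575 ≈ -16.456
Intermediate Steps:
I = ⅓ (I = ⅓ + (⅑)*0 = ⅓ + 0 = ⅓ ≈ 0.33333)
q(d) = 0 (q(d) = (0*(-4 + ⅓))/4 = (0*(-11/3))/4 = (¼)*0 = 0)
P = -4025 (P = 0 - 115*35 = 0 - 4025 = -4025)
A/P = 66234/(-4025) = 66234*(-1/4025) = -9462/575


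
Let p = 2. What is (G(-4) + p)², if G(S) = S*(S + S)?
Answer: 1156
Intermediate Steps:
G(S) = 2*S² (G(S) = S*(2*S) = 2*S²)
(G(-4) + p)² = (2*(-4)² + 2)² = (2*16 + 2)² = (32 + 2)² = 34² = 1156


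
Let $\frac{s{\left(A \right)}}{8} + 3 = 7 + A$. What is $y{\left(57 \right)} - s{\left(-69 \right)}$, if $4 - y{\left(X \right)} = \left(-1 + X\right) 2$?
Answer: $412$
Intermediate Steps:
$y{\left(X \right)} = 6 - 2 X$ ($y{\left(X \right)} = 4 - \left(-1 + X\right) 2 = 4 - \left(-2 + 2 X\right) = 6 - 2 X$)
$s{\left(A \right)} = 32 + 8 A$ ($s{\left(A \right)} = -24 + 8 \left(7 + A\right) = -24 + \left(56 + 8 A\right) = 32 + 8 A$)
$y{\left(57 \right)} - s{\left(-69 \right)} = \left(6 - 114\right) - \left(32 + 8 \left(-69\right)\right) = \left(6 - 114\right) - \left(32 - 552\right) = -108 - -520 = -108 + 520 = 412$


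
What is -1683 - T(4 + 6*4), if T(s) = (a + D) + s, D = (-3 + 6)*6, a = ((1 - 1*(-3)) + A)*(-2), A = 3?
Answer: -1715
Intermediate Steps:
a = -14 (a = ((1 - 1*(-3)) + 3)*(-2) = ((1 + 3) + 3)*(-2) = (4 + 3)*(-2) = 7*(-2) = -14)
D = 18 (D = 3*6 = 18)
T(s) = 4 + s (T(s) = (-14 + 18) + s = 4 + s)
-1683 - T(4 + 6*4) = -1683 - (4 + (4 + 6*4)) = -1683 - (4 + (4 + 24)) = -1683 - (4 + 28) = -1683 - 1*32 = -1683 - 32 = -1715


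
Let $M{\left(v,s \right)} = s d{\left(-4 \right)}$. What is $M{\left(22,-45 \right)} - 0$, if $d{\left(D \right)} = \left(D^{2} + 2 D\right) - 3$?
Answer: $-225$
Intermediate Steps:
$d{\left(D \right)} = -3 + D^{2} + 2 D$
$M{\left(v,s \right)} = 5 s$ ($M{\left(v,s \right)} = s \left(-3 + \left(-4\right)^{2} + 2 \left(-4\right)\right) = s \left(-3 + 16 - 8\right) = s 5 = 5 s$)
$M{\left(22,-45 \right)} - 0 = 5 \left(-45\right) - 0 = -225 + \left(-418 + 418\right) = -225 + 0 = -225$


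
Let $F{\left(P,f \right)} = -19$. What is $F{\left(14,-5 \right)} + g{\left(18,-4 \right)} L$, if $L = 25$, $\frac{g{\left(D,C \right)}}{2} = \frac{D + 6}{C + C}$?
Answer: $-169$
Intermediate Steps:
$g{\left(D,C \right)} = \frac{6 + D}{C}$ ($g{\left(D,C \right)} = 2 \frac{D + 6}{C + C} = 2 \frac{6 + D}{2 C} = \frac{6 + D}{C}$)
$F{\left(14,-5 \right)} + g{\left(18,-4 \right)} L = -19 + \frac{6 + 18}{-4} \cdot 25 = -19 + \left(- \frac{1}{4}\right) 24 \cdot 25 = -19 - 150 = -169$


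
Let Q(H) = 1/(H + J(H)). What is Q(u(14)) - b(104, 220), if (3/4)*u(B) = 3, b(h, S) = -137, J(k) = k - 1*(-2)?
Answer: 1371/10 ≈ 137.10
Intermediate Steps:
J(k) = 2 + k (J(k) = k + 2 = 2 + k)
u(B) = 4 (u(B) = (4/3)*3 = 4)
Q(H) = 1/(2 + 2*H) (Q(H) = 1/(H + (2 + H)) = 1/(2 + 2*H))
Q(u(14)) - b(104, 220) = 1/(2*(1 + 4)) - 1*(-137) = (½)/5 + 137 = (½)*(⅕) + 137 = ⅒ + 137 = 1371/10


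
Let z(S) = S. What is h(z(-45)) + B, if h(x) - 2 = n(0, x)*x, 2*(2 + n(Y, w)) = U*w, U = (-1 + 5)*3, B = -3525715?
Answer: -3513473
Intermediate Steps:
U = 12 (U = 4*3 = 12)
n(Y, w) = -2 + 6*w (n(Y, w) = -2 + (12*w)/2 = -2 + 6*w)
h(x) = 2 + x*(-2 + 6*x) (h(x) = 2 + (-2 + 6*x)*x = 2 + x*(-2 + 6*x))
h(z(-45)) + B = (2 + 2*(-45)*(-1 + 3*(-45))) - 3525715 = (2 + 2*(-45)*(-1 - 135)) - 3525715 = (2 + 2*(-45)*(-136)) - 3525715 = (2 + 12240) - 3525715 = 12242 - 3525715 = -3513473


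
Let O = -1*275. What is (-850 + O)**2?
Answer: 1265625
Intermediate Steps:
O = -275
(-850 + O)**2 = (-850 - 275)**2 = (-1125)**2 = 1265625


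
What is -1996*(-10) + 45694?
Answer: 65654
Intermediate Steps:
-1996*(-10) + 45694 = 19960 + 45694 = 65654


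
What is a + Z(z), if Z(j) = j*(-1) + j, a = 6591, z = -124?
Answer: 6591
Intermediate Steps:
Z(j) = 0 (Z(j) = -j + j = 0)
a + Z(z) = 6591 + 0 = 6591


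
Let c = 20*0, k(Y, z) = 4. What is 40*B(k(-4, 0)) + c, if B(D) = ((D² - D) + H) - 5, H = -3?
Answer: 160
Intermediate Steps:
B(D) = -8 + D² - D (B(D) = ((D² - D) - 3) - 5 = (-3 + D² - D) - 5 = -8 + D² - D)
c = 0
40*B(k(-4, 0)) + c = 40*(-8 + 4² - 1*4) + 0 = 40*(-8 + 16 - 4) + 0 = 40*4 + 0 = 160 + 0 = 160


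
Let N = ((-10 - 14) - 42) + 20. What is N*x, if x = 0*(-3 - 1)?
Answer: 0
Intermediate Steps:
x = 0 (x = 0*(-4) = 0)
N = -46 (N = (-24 - 42) + 20 = -66 + 20 = -46)
N*x = -46*0 = 0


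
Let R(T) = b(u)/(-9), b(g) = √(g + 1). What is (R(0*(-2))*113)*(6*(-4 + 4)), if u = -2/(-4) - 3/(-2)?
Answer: 0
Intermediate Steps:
u = 2 (u = -2*(-¼) - 3*(-½) = ½ + 3/2 = 2)
b(g) = √(1 + g)
R(T) = -√3/9 (R(T) = √(1 + 2)/(-9) = √3*(-⅑) = -√3/9)
(R(0*(-2))*113)*(6*(-4 + 4)) = (-√3/9*113)*(6*(-4 + 4)) = (-113*√3/9)*(6*0) = -113*√3/9*0 = 0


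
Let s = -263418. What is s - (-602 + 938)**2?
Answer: -376314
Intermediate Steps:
s - (-602 + 938)**2 = -263418 - (-602 + 938)**2 = -263418 - 1*336**2 = -263418 - 1*112896 = -263418 - 112896 = -376314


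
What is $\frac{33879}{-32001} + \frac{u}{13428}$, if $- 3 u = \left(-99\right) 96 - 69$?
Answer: $- \frac{117604007}{143236476} \approx -0.82105$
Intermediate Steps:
$u = 3191$ ($u = - \frac{\left(-99\right) 96 - 69}{3} = - \frac{-9504 - 69}{3} = \left(- \frac{1}{3}\right) \left(-9573\right) = 3191$)
$\frac{33879}{-32001} + \frac{u}{13428} = \frac{33879}{-32001} + \frac{3191}{13428} = 33879 \left(- \frac{1}{32001}\right) + 3191 \cdot \frac{1}{13428} = - \frac{11293}{10667} + \frac{3191}{13428} = - \frac{117604007}{143236476}$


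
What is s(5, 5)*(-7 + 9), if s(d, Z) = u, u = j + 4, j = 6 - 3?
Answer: 14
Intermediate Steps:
j = 3
u = 7 (u = 3 + 4 = 7)
s(d, Z) = 7
s(5, 5)*(-7 + 9) = 7*(-7 + 9) = 7*2 = 14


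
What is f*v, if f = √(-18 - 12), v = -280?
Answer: -280*I*√30 ≈ -1533.6*I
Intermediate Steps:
f = I*√30 (f = √(-30) = I*√30 ≈ 5.4772*I)
f*v = (I*√30)*(-280) = -280*I*√30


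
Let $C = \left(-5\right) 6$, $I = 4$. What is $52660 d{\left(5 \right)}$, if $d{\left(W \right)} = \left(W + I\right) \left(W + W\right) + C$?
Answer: $3159600$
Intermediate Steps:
$C = -30$
$d{\left(W \right)} = -30 + 2 W \left(4 + W\right)$ ($d{\left(W \right)} = \left(W + 4\right) \left(W + W\right) - 30 = \left(4 + W\right) 2 W - 30 = 2 W \left(4 + W\right) - 30 = -30 + 2 W \left(4 + W\right)$)
$52660 d{\left(5 \right)} = 52660 \left(-30 + 2 \cdot 5^{2} + 8 \cdot 5\right) = 52660 \left(-30 + 2 \cdot 25 + 40\right) = 52660 \left(-30 + 50 + 40\right) = 52660 \cdot 60 = 3159600$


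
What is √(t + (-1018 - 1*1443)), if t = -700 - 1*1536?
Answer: I*√4697 ≈ 68.535*I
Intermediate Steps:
t = -2236 (t = -700 - 1536 = -2236)
√(t + (-1018 - 1*1443)) = √(-2236 + (-1018 - 1*1443)) = √(-2236 + (-1018 - 1443)) = √(-2236 - 2461) = √(-4697) = I*√4697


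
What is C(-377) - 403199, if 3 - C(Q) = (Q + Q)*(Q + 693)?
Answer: -164932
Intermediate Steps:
C(Q) = 3 - 2*Q*(693 + Q) (C(Q) = 3 - (Q + Q)*(Q + 693) = 3 - 2*Q*(693 + Q))
C(-377) - 403199 = (3 - 1386*(-377) - 2*(-377)**2) - 403199 = (3 + 522522 - 2*142129) - 403199 = (3 + 522522 - 284258) - 403199 = 238267 - 403199 = -164932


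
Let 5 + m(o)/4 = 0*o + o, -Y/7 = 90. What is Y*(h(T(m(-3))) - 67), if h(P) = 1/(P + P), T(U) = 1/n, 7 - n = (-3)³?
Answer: 31500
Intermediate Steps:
Y = -630 (Y = -7*90 = -630)
n = 34 (n = 7 - 1*(-3)³ = 7 - 1*(-27) = 7 + 27 = 34)
m(o) = -20 + 4*o (m(o) = -20 + 4*(0*o + o) = -20 + 4*(0 + o) = -20 + 4*o)
T(U) = 1/34
h(P) = 1/(2*P)
Y*(h(T(m(-3))) - 67) = -630*(1/(2*(1/34)) - 67) = -630*((½)*34 - 67) = -630*(17 - 67) = -630*(-50) = 31500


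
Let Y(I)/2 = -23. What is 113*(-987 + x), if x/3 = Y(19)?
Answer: -127125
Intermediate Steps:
Y(I) = -46 (Y(I) = 2*(-23) = -46)
x = -138 (x = 3*(-46) = -138)
113*(-987 + x) = 113*(-987 - 138) = 113*(-1125) = -127125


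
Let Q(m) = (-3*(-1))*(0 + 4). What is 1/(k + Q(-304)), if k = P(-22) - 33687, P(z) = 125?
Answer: -1/33550 ≈ -2.9806e-5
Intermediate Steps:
Q(m) = 12 (Q(m) = 3*4 = 12)
k = -33562 (k = 125 - 33687 = -33562)
1/(k + Q(-304)) = 1/(-33562 + 12) = 1/(-33550) = -1/33550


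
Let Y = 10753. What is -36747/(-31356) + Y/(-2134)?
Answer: -14375165/3717428 ≈ -3.8670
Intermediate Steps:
-36747/(-31356) + Y/(-2134) = -36747/(-31356) + 10753/(-2134) = -36747*(-1/31356) + 10753*(-1/2134) = 4083/3484 - 10753/2134 = -14375165/3717428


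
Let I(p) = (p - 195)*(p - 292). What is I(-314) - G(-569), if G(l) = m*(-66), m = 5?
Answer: 308784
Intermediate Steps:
I(p) = (-292 + p)*(-195 + p) (I(p) = (-195 + p)*(-292 + p) = (-292 + p)*(-195 + p))
G(l) = -330 (G(l) = 5*(-66) = -330)
I(-314) - G(-569) = (56940 + (-314)**2 - 487*(-314)) - 1*(-330) = (56940 + 98596 + 152918) + 330 = 308454 + 330 = 308784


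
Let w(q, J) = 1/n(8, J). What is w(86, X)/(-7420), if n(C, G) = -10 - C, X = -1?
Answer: 1/133560 ≈ 7.4873e-6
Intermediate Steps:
w(q, J) = -1/18 (w(q, J) = 1/(-10 - 1*8) = 1/(-10 - 8) = 1/(-18) = -1/18)
w(86, X)/(-7420) = -1/18/(-7420) = -1/18*(-1/7420) = 1/133560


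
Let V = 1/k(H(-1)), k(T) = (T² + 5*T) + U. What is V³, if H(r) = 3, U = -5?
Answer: 1/6859 ≈ 0.00014579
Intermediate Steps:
k(T) = -5 + T² + 5*T (k(T) = (T² + 5*T) - 5 = -5 + T² + 5*T)
V = 1/19 (V = 1/(-5 + 3² + 5*3) = 1/(-5 + 9 + 15) = 1/19 ≈ 0.052632)
V³ = (1/19)³ = 1/6859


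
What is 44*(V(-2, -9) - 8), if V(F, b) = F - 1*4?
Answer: -616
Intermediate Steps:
V(F, b) = -4 + F (V(F, b) = F - 4 = -4 + F)
44*(V(-2, -9) - 8) = 44*((-4 - 2) - 8) = 44*(-6 - 8) = 44*(-14) = -616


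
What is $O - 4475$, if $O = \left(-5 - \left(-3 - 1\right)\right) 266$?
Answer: $-4741$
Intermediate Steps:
$O = -266$ ($O = \left(-5 - -4\right) 266 = \left(-5 + 4\right) 266 = \left(-1\right) 266 = -266$)
$O - 4475 = -266 - 4475 = -4741$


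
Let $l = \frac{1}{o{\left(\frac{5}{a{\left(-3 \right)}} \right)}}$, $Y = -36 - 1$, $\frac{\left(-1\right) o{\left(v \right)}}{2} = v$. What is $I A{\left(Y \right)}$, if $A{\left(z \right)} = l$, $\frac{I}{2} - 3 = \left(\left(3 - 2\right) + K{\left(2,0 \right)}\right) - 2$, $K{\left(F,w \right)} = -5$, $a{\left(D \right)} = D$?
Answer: $- \frac{9}{5} \approx -1.8$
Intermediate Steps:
$o{\left(v \right)} = - 2 v$
$Y = -37$
$I = -6$ ($I = 6 + 2 \left(\left(\left(3 - 2\right) - 5\right) - 2\right) = 6 + 2 \left(\left(1 - 5\right) - 2\right) = 6 + 2 \left(-4 - 2\right) = 6 + 2 \left(-6\right) = 6 - 12 = -6$)
$l = \frac{3}{10}$ ($l = \frac{1}{\left(-2\right) \frac{5}{-3}} = \frac{1}{\left(-2\right) 5 \left(- \frac{1}{3}\right)} = \frac{1}{\left(-2\right) \left(- \frac{5}{3}\right)} = \frac{1}{\frac{10}{3}} = \frac{3}{10} \approx 0.3$)
$A{\left(z \right)} = \frac{3}{10}$
$I A{\left(Y \right)} = \left(-6\right) \frac{3}{10} = - \frac{9}{5}$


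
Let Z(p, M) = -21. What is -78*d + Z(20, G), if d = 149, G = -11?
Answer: -11643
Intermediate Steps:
-78*d + Z(20, G) = -78*149 - 21 = -11622 - 21 = -11643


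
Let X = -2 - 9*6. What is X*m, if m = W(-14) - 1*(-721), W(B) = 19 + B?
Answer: -40656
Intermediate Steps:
X = -56 (X = -2 - 54 = -56)
m = 726 (m = (19 - 14) - 1*(-721) = 5 + 721 = 726)
X*m = -56*726 = -40656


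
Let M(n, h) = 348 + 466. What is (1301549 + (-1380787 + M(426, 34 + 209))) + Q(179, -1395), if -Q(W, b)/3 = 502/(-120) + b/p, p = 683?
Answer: -1071016707/13660 ≈ -78405.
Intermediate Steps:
M(n, h) = 814
Q(W, b) = 251/20 - 3*b/683 (Q(W, b) = -3*(502/(-120) + b/683) = -3*(502*(-1/120) + b*(1/683)) = -3*(-251/60 + b/683) = 251/20 - 3*b/683)
(1301549 + (-1380787 + M(426, 34 + 209))) + Q(179, -1395) = (1301549 + (-1380787 + 814)) + (251/20 - 3/683*(-1395)) = (1301549 - 1379973) + (251/20 + 4185/683) = -78424 + 255133/13660 = -1071016707/13660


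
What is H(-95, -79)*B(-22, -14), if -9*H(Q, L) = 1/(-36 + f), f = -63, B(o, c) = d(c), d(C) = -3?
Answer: -1/297 ≈ -0.0033670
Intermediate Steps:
B(o, c) = -3
H(Q, L) = 1/891 (H(Q, L) = -1/(9*(-36 - 63)) = -⅑/(-99) = -⅑*(-1/99) = 1/891)
H(-95, -79)*B(-22, -14) = (1/891)*(-3) = -1/297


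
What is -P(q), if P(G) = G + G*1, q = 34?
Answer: -68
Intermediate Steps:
P(G) = 2*G (P(G) = G + G = 2*G)
-P(q) = -2*34 = -1*68 = -68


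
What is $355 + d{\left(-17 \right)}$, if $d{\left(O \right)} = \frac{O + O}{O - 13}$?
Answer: $\frac{5342}{15} \approx 356.13$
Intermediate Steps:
$d{\left(O \right)} = \frac{2 O}{-13 + O}$
$355 + d{\left(-17 \right)} = 355 + 2 \left(-17\right) \frac{1}{-13 - 17} = 355 + 2 \left(-17\right) \frac{1}{-30} = 355 + 2 \left(-17\right) \left(- \frac{1}{30}\right) = 355 + \frac{17}{15} = \frac{5342}{15}$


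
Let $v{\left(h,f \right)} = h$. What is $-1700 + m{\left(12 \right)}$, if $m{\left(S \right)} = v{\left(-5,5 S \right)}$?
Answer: $-1705$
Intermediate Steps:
$m{\left(S \right)} = -5$
$-1700 + m{\left(12 \right)} = -1700 - 5 = -1705$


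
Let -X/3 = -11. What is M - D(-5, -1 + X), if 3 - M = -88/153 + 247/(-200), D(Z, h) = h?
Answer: -832009/30600 ≈ -27.190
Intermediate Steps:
X = 33 (X = -3*(-11) = 33)
M = 147191/30600 (M = 3 - (-88/153 + 247/(-200)) = 3 - (-88*1/153 + 247*(-1/200)) = 3 - (-88/153 - 247/200) = 3 - 1*(-55391/30600) = 3 + 55391/30600 = 147191/30600 ≈ 4.8102)
M - D(-5, -1 + X) = 147191/30600 - (-1 + 33) = 147191/30600 - 1*32 = 147191/30600 - 32 = -832009/30600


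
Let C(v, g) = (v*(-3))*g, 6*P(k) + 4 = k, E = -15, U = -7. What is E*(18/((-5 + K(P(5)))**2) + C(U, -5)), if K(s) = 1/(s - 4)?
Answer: 22916745/14641 ≈ 1565.2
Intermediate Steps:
P(k) = -2/3 + k/6
K(s) = 1/(-4 + s)
C(v, g) = -3*g*v (C(v, g) = (-3*v)*g = -3*g*v)
E*(18/((-5 + K(P(5)))**2) + C(U, -5)) = -15*(18/((-5 + 1/(-4 + (-2/3 + (1/6)*5)))**2) - 3*(-5)*(-7)) = -15*(18/((-5 + 1/(-4 + (-2/3 + 5/6)))**2) - 105) = -15*(18/((-5 + 1/(-4 + 1/6))**2) - 105) = -15*(18/((-5 + 1/(-23/6))**2) - 105) = -15*(18/((-5 - 6/23)**2) - 105) = -15*(18/((-121/23)**2) - 105) = -15*(18/(14641/529) - 105) = -15*(18*(529/14641) - 105) = -15*(9522/14641 - 105) = -15*(-1527783/14641) = 22916745/14641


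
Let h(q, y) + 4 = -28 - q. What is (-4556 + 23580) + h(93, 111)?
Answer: 18899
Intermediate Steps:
h(q, y) = -32 - q (h(q, y) = -4 + (-28 - q) = -32 - q)
(-4556 + 23580) + h(93, 111) = (-4556 + 23580) + (-32 - 1*93) = 19024 + (-32 - 93) = 19024 - 125 = 18899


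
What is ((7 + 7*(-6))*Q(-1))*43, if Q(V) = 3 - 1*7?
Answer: 6020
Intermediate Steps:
Q(V) = -4 (Q(V) = 3 - 7 = -4)
((7 + 7*(-6))*Q(-1))*43 = ((7 + 7*(-6))*(-4))*43 = ((7 - 42)*(-4))*43 = -35*(-4)*43 = 140*43 = 6020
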